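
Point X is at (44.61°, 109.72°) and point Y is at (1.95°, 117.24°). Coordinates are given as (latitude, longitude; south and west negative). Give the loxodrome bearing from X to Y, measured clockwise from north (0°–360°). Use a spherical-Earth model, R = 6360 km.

171.1°

Meridional parts: M(φ₁)=+0.8718, M(φ₂)=+0.0340 → ΔM = -0.8377;  Δλ = +0.1312 rad
tan C = Δλ / ΔM = -0.1567 → C = 171.10°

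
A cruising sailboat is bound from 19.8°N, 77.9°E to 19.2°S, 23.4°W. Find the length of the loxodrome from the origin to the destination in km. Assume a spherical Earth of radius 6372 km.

Rhumb course C = atan2(Δλ, Δψ) with Δψ = ln[tan(π/4+φ₂/2)/tan(π/4+φ₁/2)] = -0.6942, Δλ = -1.7680 → C = 248.56°
d = R·|Δφ| / |cos C| = 6372·0.68068 / 0.36549 = 11867 km

11867 km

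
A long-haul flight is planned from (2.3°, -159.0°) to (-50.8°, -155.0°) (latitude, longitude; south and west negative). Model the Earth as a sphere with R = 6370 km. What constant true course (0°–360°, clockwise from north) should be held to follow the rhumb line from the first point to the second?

176.3°

Meridional parts: M(φ₁)=+0.0402, M(φ₂)=-1.0326 → ΔM = -1.0727;  Δλ = +0.0698 rad
tan C = Δλ / ΔM = -0.0651 → C = 176.28°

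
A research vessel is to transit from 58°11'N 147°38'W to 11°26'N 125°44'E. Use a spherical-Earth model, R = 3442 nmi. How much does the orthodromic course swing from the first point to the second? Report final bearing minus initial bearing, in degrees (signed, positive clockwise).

-60.8°

Initial bearing θ₁ = atan2(sin Δλ cos φ₂, cos φ₁ sin φ₂ − sin φ₁ cos φ₂ cos Δλ) = 273.25°
Final bearing θ₂ = (initial bearing from the destination back to the start) + 180° = 212.48°
Δθ = θ₂ − θ₁ = -60.8°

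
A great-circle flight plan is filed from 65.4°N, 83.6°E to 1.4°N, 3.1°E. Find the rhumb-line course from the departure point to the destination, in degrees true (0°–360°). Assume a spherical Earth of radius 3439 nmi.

223.2°

Δψ = ln[tan(π/4+φ₂/2)/tan(π/4+φ₁/2)] = -1.4987
Δλ = -1.4050 rad (taken the short way round)
course = atan2(Δλ, Δψ) = 223.15°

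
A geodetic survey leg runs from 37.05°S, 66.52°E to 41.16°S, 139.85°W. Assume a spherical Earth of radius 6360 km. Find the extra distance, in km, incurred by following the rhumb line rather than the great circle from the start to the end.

Great circle: cos σ = sin φ₁ sin φ₂ + cos φ₁ cos φ₂ cos Δλ,  σ = 1.7131 rad → d_gc = 10895.2 km
Rhumb line: Δψ = -0.0925, q = Δφ/Δψ = 0.7756, d_rh = R√(Δφ²+q²Δλ²) = 13234.6 km
Excess = 13234.6 − 10895.2 = 2339.4 ≈ 2339 km

2339 km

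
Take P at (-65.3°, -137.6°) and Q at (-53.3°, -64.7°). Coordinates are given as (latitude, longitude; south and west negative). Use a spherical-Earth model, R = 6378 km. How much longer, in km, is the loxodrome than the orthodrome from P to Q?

220 km

Great circle: cos σ = sin φ₁ sin φ₂ + cos φ₁ cos φ₂ cos Δλ,  σ = 0.6404 rad → d_gc = 4084.5 km
Rhumb line: Δψ = +0.4153, q = Δφ/Δψ = 0.5042, d_rh = R√(Δφ²+q²Δλ²) = 4304.5 km
Excess = 4304.5 − 4084.5 = 220.0 ≈ 220 km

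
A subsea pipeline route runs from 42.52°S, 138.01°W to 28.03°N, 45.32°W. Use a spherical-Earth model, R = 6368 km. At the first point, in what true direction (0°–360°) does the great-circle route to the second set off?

θ = atan2( sin Δλ·cos φ₂ ,  cos φ₁ sin φ₂ − sin φ₁ cos φ₂ cos Δλ )
  = atan2(+0.8817, +0.3184) = 70.15°

70.1°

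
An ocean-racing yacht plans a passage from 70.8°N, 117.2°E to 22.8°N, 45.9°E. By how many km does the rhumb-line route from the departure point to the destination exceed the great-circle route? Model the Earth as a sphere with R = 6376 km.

276 km

Great circle: cos σ = sin φ₁ sin φ₂ + cos φ₁ cos φ₂ cos Δλ,  σ = 1.0892 rad → d_gc = 6944.98 km
Rhumb line: Δψ = -1.3682, q = Δφ/Δψ = 0.6123, d_rh = R√(Δφ²+q²Δλ²) = 7220.54 km
Excess = 7220.54 − 6944.98 = 275.56 ≈ 276 km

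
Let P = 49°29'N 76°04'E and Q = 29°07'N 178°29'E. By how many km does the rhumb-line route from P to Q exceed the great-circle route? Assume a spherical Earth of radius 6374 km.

Great circle: cos σ = sin φ₁ sin φ₂ + cos φ₁ cos φ₂ cos Δλ,  σ = 1.3203 rad → d_gc = 8415.7 km
Rhumb line: Δψ = -0.4651, q = Δφ/Δψ = 0.7642, d_rh = R√(Δφ²+q²Δλ²) = 8996.9 km
Excess = 8996.9 − 8415.7 = 581.2 ≈ 581 km

581 km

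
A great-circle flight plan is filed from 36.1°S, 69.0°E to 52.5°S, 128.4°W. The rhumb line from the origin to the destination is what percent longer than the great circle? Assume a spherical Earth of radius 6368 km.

Great circle: σ = 1.5727 rad → d_gc = Rσ = 10015.1 km
Rhumb: Δφ = -0.2862, Δλ = +2.8379, Δψ = -0.4040, q = Δφ/Δψ = 0.7085 → d_rh = R√(Δφ²+q²Δλ²) = 12933.5 km
Excess = (12933.5 − 10015.1) / 10015.1 = 2918.4 / 10015.1 = 29.14% ≈ 29.1%

29.1%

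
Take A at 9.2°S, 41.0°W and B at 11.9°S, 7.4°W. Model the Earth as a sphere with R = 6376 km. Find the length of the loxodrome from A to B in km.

Δψ = ln[tan(π/4+φ₂/2)/tan(π/4+φ₁/2)] = -0.0479;  Δφ = -0.0471 rad,  Δλ = +0.5864 rad
q = Δφ/Δψ = 0.9830
d = R·√(Δφ² + q²Δλ²) = 6376·0.57838 = 3688 km

3688 km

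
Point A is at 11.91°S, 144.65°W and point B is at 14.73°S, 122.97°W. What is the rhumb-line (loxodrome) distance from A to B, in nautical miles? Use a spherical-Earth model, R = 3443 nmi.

Rhumb course C = atan2(Δλ, Δψ) with Δψ = ln[tan(π/4+φ₂/2)/tan(π/4+φ₁/2)] = -0.0506, Δλ = +0.3784 → C = 97.61°
d = R·|Δφ| / |cos C| = 3443·0.04922 / 0.13251 = 1279 nmi

1279 nmi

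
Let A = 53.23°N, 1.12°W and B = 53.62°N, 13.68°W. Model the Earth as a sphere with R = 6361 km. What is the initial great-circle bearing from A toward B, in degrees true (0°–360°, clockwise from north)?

278.0°

N = sin Δλ·cos φ₂ = -0.1290;  D = cos φ₁ sin φ₂ − sin φ₁ cos φ₂ cos Δλ = +0.0182
initial course = atan2(N, D) = 278.02°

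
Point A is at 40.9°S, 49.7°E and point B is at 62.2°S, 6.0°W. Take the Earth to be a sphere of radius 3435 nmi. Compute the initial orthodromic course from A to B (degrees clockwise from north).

N = sin Δλ·cos φ₂ = -0.3853;  D = cos φ₁ sin φ₂ − sin φ₁ cos φ₂ cos Δλ = -0.4965
initial course = atan2(N, D) = 217.81°

217.8°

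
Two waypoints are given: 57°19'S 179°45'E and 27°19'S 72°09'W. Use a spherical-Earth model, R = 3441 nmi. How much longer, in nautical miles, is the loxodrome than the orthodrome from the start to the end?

406 nmi

Great circle: cos σ = sin φ₁ sin φ₂ + cos φ₁ cos φ₂ cos Δλ,  σ = 1.3313 rad → d_gc = 4581.1 nmi
Rhumb line: Δψ = +0.7309, q = Δφ/Δψ = 0.7163, d_rh = R√(Δφ²+q²Δλ²) = 4987.4 nmi
Excess = 4987.4 − 4581.1 = 406.3 ≈ 406 nmi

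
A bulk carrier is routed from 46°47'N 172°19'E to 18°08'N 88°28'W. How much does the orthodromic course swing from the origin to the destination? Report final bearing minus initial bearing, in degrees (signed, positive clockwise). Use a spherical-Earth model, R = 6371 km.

+66.1°

Initial bearing θ₁ = atan2(sin Δλ cos φ₂, cos φ₁ sin φ₂ − sin φ₁ cos φ₂ cos Δλ) = 70.94°
Final bearing θ₂ = (initial bearing from the destination back to the start) + 180° = 137.07°
Δθ = θ₂ − θ₁ = +66.1°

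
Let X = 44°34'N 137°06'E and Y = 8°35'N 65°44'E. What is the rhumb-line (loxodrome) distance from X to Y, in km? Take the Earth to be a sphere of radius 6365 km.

7985 km

Rhumb course C = atan2(Δλ, Δψ) with Δψ = ln[tan(π/4+φ₂/2)/tan(π/4+φ₁/2)] = -0.7203, Δλ = -1.2456 → C = 239.96°
d = R·|Δφ| / |cos C| = 6365·0.62803 / 0.50063 = 7985 km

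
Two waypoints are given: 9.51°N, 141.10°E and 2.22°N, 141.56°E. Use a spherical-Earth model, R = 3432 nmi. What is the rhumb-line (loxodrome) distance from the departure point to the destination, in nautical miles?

Δψ = ln[tan(π/4+φ₂/2)/tan(π/4+φ₁/2)] = -0.1280;  Δφ = -0.1272 rad,  Δλ = +0.0080 rad
q = Δφ/Δψ = 0.9941
d = R·√(Δφ² + q²Δλ²) = 3432·0.12748 = 438 nmi

438 nmi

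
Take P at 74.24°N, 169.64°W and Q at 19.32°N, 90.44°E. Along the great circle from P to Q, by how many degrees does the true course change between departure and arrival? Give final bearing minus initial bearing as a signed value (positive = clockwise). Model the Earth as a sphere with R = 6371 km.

Initial bearing θ₁ = atan2(sin Δλ cos φ₂, cos φ₁ sin φ₂ − sin φ₁ cos φ₂ cos Δλ) = 284.84°
Final bearing θ₂ = (initial bearing from the destination back to the start) + 180° = 196.15°
Δθ = θ₂ − θ₁ = -88.7°

-88.7°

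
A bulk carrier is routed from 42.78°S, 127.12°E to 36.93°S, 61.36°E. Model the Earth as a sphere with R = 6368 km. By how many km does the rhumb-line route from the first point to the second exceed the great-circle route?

Great circle: cos σ = sin φ₁ sin φ₂ + cos φ₁ cos φ₂ cos Δλ,  σ = 0.8646 rad → d_gc = 5505.6 km
Rhumb line: Δψ = +0.1331, q = Δφ/Δψ = 0.7669, d_rh = R√(Δφ²+q²Δλ²) = 5642.4 km
Excess = 5642.4 − 5505.6 = 136.8 ≈ 137 km

137 km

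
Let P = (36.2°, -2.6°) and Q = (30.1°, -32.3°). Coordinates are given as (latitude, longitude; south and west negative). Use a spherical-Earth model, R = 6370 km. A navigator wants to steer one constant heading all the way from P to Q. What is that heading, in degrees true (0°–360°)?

Δψ = ln[tan(π/4+φ₂/2)/tan(π/4+φ₁/2)] = -0.1273
Δλ = -0.5184 rad (taken the short way round)
course = atan2(Δλ, Δψ) = 256.21°

256.2°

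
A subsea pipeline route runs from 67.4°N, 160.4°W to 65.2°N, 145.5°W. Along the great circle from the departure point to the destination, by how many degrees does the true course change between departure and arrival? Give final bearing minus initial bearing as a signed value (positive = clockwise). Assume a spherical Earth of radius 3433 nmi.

+13.7°

Initial bearing θ₁ = atan2(sin Δλ cos φ₂, cos φ₁ sin φ₂ − sin φ₁ cos φ₂ cos Δλ) = 103.24°
Final bearing θ₂ = (initial bearing from the destination back to the start) + 180° = 116.89°
Δθ = θ₂ − θ₁ = +13.7°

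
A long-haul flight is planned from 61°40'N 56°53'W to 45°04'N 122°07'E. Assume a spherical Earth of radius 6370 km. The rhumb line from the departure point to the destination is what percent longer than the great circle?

Great circle: σ = 1.2787 rad → d_gc = Rσ = 8145.3 km
Rhumb: Δφ = -0.2897, Δλ = +3.1241, Δψ = -0.4936, q = Δφ/Δψ = 0.5869 → d_rh = R√(Δφ²+q²Δλ²) = 11824.9 km
Excess = (11824.9 − 8145.3) / 8145.3 = 3679.6 / 8145.3 = 45.17% ≈ 45.2%

45.2%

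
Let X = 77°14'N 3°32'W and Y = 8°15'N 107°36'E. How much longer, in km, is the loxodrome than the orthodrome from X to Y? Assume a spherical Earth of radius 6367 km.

Great circle: cos σ = sin φ₁ sin φ₂ + cos φ₁ cos φ₂ cos Δλ,  σ = 1.5097 rad → d_gc = 9612.0 km
Rhumb line: Δψ = -2.0459, q = Δφ/Δψ = 0.5885, d_rh = R√(Δφ²+q²Δλ²) = 10563.3 km
Excess = 10563.3 − 9612.0 = 951.3 ≈ 951 km

951 km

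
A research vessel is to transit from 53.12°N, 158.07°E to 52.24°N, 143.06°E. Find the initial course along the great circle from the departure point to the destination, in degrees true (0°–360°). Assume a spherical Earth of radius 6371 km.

N = sin Δλ·cos φ₂ = -0.1586;  D = cos φ₁ sin φ₂ − sin φ₁ cos φ₂ cos Δλ = +0.0014
initial course = atan2(N, D) = 270.49°

270.5°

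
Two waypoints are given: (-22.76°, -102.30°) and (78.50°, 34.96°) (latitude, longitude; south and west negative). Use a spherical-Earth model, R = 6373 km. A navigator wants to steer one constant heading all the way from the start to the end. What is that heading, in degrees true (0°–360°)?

41.5°

Δψ = ln[tan(π/4+φ₂/2)/tan(π/4+φ₁/2)] = +2.7038
Δλ = +2.3956 rad (taken the short way round)
course = atan2(Δλ, Δψ) = 41.54°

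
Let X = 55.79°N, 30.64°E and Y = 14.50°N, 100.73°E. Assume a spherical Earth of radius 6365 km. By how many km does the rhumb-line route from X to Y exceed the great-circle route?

186 km

Great circle: cos σ = sin φ₁ sin φ₂ + cos φ₁ cos φ₂ cos Δλ,  σ = 1.1675 rad → d_gc = 7431.3 km
Rhumb line: Δψ = -0.9227, q = Δφ/Δψ = 0.7810, d_rh = R√(Δφ²+q²Δλ²) = 7617.2 km
Excess = 7617.2 − 7431.3 = 185.9 ≈ 186 km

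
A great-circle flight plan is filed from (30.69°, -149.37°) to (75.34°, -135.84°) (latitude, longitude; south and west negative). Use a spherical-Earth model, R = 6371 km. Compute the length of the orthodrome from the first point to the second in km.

Haversine: a = sin²(Δφ/2)+cos φ₁ cos φ₂ sin²(Δλ/2) = 0.14731;  σ = 2·atan2(√a,√(1−a))
σ = 45.140° → d = Rσ = 6371·0.78785 = 5019 km

5019 km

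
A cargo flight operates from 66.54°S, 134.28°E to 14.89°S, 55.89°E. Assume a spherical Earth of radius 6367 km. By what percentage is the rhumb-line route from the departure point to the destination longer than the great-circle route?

4.1%

Great circle: σ = 1.2523 rad → d_gc = Rσ = 7973.3 km
Rhumb: Δφ = +0.9015, Δλ = -1.3682, Δψ = +1.3091, q = Δφ/Δψ = 0.6886 → d_rh = R√(Δφ²+q²Δλ²) = 8302.1 km
Excess = (8302.1 − 7973.3) / 7973.3 = 328.8 / 7973.3 = 4.12% ≈ 4.1%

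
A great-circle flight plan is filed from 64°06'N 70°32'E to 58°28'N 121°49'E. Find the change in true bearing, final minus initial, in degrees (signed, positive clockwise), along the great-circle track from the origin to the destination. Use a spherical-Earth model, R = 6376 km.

+45.7°

At departure: θ₁ = atan2(sin Δλ cos φ₂, cos φ₁ sin φ₂ − sin φ₁ cos φ₂ cos Δλ) = 79.17°
At arrival: θ₂ = atan2(sin Δλ cos φ₁, −cos φ₂ sin φ₁ + sin φ₂ cos φ₁ cos Δλ) = 124.88°
Δθ = θ₂ − θ₁ = +45.7°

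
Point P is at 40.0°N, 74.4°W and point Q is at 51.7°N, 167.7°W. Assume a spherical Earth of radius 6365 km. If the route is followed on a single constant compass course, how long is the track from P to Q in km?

7297 km

Rhumb course C = atan2(Δλ, Δψ) with Δψ = ln[tan(π/4+φ₂/2)/tan(π/4+φ₁/2)] = +0.2948, Δλ = -1.6284 → C = 280.26°
d = R·|Δφ| / |cos C| = 6365·0.20420 / 0.17813 = 7297 km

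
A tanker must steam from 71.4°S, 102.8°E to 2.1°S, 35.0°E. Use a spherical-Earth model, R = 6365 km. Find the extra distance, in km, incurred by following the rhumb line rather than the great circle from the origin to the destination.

Great circle: cos σ = sin φ₁ sin φ₂ + cos φ₁ cos φ₂ cos Δλ,  σ = 1.4150 rad → d_gc = 9006.5 km
Rhumb line: Δψ = +1.7727, q = Δφ/Δψ = 0.6823, d_rh = R√(Δφ²+q²Δλ²) = 9256.2 km
Excess = 9256.2 − 9006.5 = 249.7 ≈ 250 km

250 km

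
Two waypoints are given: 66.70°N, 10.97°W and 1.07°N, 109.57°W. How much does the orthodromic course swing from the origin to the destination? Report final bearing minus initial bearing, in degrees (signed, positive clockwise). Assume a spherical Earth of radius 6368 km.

Initial bearing θ₁ = atan2(sin Δλ cos φ₂, cos φ₁ sin φ₂ − sin φ₁ cos φ₂ cos Δλ) = 278.33°
Final bearing θ₂ = (initial bearing from the destination back to the start) + 180° = 203.04°
Δθ = θ₂ − θ₁ = -75.3°

-75.3°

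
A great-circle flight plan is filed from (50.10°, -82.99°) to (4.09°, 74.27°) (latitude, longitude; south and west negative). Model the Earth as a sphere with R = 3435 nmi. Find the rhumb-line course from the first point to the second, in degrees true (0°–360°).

108.9°

Δψ = ln[tan(π/4+φ₂/2)/tan(π/4+φ₁/2)] = -0.9420
Δλ = +2.7447 rad (taken the short way round)
course = atan2(Δλ, Δψ) = 108.94°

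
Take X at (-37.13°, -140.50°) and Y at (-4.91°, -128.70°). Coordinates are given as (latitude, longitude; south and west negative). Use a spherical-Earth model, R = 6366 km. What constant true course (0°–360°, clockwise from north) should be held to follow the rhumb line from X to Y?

18.6°

Δψ = ln[tan(π/4+φ₂/2)/tan(π/4+φ₁/2)] = +0.6130
Δλ = +0.2059 rad (taken the short way round)
course = atan2(Δλ, Δψ) = 18.57°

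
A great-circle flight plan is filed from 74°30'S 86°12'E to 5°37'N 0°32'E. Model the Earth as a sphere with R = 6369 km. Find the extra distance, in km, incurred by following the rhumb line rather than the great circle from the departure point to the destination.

468 km

Great circle: cos σ = sin φ₁ sin φ₂ + cos φ₁ cos φ₂ cos Δλ,  σ = 1.6451 rad → d_gc = 10477.5 km
Rhumb line: Δψ = +2.0926, q = Δφ/Δψ = 0.6682, d_rh = R√(Δφ²+q²Δλ²) = 10945.5 km
Excess = 10945.5 − 10477.5 = 468.0 ≈ 468 km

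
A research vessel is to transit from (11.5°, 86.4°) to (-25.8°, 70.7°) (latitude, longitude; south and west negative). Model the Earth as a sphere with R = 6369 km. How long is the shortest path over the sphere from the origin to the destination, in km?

4481 km

cos σ = sin φ₁ sin φ₂ + cos φ₁ cos φ₂ cos Δλ
      = sin(11.50°)sin(-25.80°) + cos(11.50°)cos(-25.80°)cos(-15.70°) = 0.7626
σ = 40.310° → d = Rσ = 6369·0.70354 = 4481 km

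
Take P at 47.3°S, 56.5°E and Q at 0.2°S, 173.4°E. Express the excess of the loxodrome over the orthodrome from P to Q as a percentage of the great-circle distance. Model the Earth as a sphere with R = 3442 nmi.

Great circle: σ = 1.8800 rad → d_gc = Rσ = 6470.8 nmi
Rhumb: Δφ = +0.8221, Δλ = +2.0403, Δψ = +0.9358, q = Δφ/Δψ = 0.8784 → d_rh = R√(Δφ²+q²Δλ²) = 6786.7 nmi
Excess = (6786.7 − 6470.8) / 6470.8 = 315.9 / 6470.8 = 4.88% ≈ 4.9%

4.9%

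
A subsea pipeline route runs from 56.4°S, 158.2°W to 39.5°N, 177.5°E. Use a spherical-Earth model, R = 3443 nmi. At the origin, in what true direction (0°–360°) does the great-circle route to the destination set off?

N = sin Δλ·cos φ₂ = -0.3175;  D = cos φ₁ sin φ₂ − sin φ₁ cos φ₂ cos Δλ = +0.9378
initial course = atan2(N, D) = 341.29°

341.3°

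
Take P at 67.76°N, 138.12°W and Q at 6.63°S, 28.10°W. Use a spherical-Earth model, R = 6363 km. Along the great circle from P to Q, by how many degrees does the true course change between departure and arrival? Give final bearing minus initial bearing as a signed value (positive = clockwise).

Initial bearing θ₁ = atan2(sin Δλ cos φ₂, cos φ₁ sin φ₂ − sin φ₁ cos φ₂ cos Δλ) = 73.80°
Final bearing θ₂ = (initial bearing from the destination back to the start) + 180° = 158.54°
Δθ = θ₂ − θ₁ = +84.7°

+84.7°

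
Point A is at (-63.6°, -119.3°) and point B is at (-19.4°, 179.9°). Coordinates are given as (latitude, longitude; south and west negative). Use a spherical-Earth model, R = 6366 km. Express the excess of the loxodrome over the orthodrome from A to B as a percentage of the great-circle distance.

Great circle: σ = 1.0447 rad → d_gc = Rσ = 6650.8 km
Rhumb: Δφ = +0.7714, Δλ = -1.0612, Δψ = +1.1048, q = Δφ/Δψ = 0.6982 → d_rh = R√(Δφ²+q²Δλ²) = 6809.2 km
Excess = (6809.2 − 6650.8) / 6650.8 = 158.4 / 6650.8 = 2.38% ≈ 2.4%

2.4%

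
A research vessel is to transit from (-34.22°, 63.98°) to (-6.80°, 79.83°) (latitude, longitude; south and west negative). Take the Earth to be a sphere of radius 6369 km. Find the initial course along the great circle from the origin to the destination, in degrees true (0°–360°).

N = sin Δλ·cos φ₂ = +0.2712;  D = cos φ₁ sin φ₂ − sin φ₁ cos φ₂ cos Δλ = +0.4393
initial course = atan2(N, D) = 31.69°

31.7°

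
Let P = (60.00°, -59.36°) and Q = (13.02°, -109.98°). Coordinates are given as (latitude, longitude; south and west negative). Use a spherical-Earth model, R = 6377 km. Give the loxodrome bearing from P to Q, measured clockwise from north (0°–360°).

Δψ = ln[tan(π/4+φ₂/2)/tan(π/4+φ₁/2)] = -1.0877
Δλ = -0.8835 rad (taken the short way round)
course = atan2(Δλ, Δψ) = 219.08°

219.1°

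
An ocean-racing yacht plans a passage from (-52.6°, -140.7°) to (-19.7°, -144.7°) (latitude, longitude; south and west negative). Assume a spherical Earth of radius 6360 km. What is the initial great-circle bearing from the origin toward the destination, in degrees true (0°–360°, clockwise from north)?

353.1°

N = sin Δλ·cos φ₂ = -0.0657;  D = cos φ₁ sin φ₂ − sin φ₁ cos φ₂ cos Δλ = +0.5414
initial course = atan2(N, D) = 353.08°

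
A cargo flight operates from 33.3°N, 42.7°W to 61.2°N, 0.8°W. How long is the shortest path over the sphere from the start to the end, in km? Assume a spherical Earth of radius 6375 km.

cos σ = sin φ₁ sin φ₂ + cos φ₁ cos φ₂ cos Δλ
      = sin(33.30°)sin(61.20°) + cos(33.30°)cos(61.20°)cos(41.90°) = 0.7808
σ = 38.665° → d = Rσ = 6375·0.67483 = 4302 km

4302 km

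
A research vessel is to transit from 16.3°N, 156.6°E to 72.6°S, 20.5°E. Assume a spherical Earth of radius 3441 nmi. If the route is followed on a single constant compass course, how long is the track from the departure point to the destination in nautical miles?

7925 nmi

Δψ = ln[tan(π/4+φ₂/2)/tan(π/4+φ₁/2)] = -2.1656;  Δφ = -1.5516 rad,  Δλ = -2.3754 rad
q = Δφ/Δψ = 0.7165
d = R·√(Δφ² + q²Δλ²) = 3441·2.30304 = 7925 nmi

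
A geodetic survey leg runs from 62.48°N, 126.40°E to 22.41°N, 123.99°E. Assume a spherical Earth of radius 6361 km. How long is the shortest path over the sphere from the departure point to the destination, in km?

4452 km

cos σ = sin φ₁ sin φ₂ + cos φ₁ cos φ₂ cos Δλ
      = sin(62.48°)sin(22.41°) + cos(62.48°)cos(22.41°)cos(-2.41°) = 0.7649
σ = 40.104° → d = Rσ = 6361·0.69994 = 4452 km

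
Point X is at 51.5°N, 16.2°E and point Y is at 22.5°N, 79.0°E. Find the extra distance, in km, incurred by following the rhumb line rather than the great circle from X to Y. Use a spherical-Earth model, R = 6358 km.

127 km

Great circle: cos σ = sin φ₁ sin φ₂ + cos φ₁ cos φ₂ cos Δλ,  σ = 0.9735 rad → d_gc = 6189.7 km
Rhumb line: Δψ = -0.6489, q = Δφ/Δψ = 0.7800, d_rh = R√(Δφ²+q²Δλ²) = 6317.1 km
Excess = 6317.1 − 6189.7 = 127.4 ≈ 127 km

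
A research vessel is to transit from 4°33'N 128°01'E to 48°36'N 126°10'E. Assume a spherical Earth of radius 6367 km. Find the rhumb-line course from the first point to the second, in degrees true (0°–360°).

357.9°

Meridional parts: M(φ₁)=+0.0795, M(φ₂)=+0.9732 → ΔM = +0.8937;  Δλ = -0.0323 rad
tan C = Δλ / ΔM = -0.0361 → C = 357.93°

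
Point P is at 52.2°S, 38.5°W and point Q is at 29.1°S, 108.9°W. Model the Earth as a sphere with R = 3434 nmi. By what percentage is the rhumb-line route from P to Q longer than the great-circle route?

Great circle: σ = 0.9717 rad → d_gc = Rσ = 3336.7 nmi
Rhumb: Δφ = +0.4032, Δλ = -1.2287, Δψ = +0.5406, q = Δφ/Δψ = 0.7458 → d_rh = R√(Δφ²+q²Δλ²) = 3437.9 nmi
Excess = (3437.9 − 3336.7) / 3336.7 = 101.2 / 3336.7 = 3.03% ≈ 3.0%

3.0%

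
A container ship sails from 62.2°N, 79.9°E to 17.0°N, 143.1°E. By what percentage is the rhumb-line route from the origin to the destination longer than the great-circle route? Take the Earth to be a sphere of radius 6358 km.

2.4%

Great circle: σ = 1.0931 rad → d_gc = Rσ = 6950.0 km
Rhumb: Δφ = -0.7889, Δλ = +1.1030, Δψ = -1.0953, q = Δφ/Δψ = 0.7203 → d_rh = R√(Δφ²+q²Δλ²) = 7118.5 km
Excess = (7118.5 − 6950.0) / 6950.0 = 168.5 / 6950.0 = 2.42% ≈ 2.4%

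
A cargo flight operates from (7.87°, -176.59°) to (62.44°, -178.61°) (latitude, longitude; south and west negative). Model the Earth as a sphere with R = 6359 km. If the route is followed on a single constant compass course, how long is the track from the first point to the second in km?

Rhumb course C = atan2(Δλ, Δψ) with Δψ = ln[tan(π/4+φ₂/2)/tan(π/4+φ₁/2)] = +1.2677, Δλ = -0.0353 → C = 358.41°
d = R·|Δφ| / |cos C| = 6359·0.95243 / 0.99961 = 6059 km

6059 km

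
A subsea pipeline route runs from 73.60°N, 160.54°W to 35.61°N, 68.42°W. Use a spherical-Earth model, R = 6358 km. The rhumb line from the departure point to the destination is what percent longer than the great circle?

8.2%

Great circle: σ = 0.9883 rad → d_gc = Rσ = 6283.8 km
Rhumb: Δφ = -0.6631, Δλ = +1.6078, Δψ = -1.2713, q = Δφ/Δψ = 0.5215 → d_rh = R√(Δφ²+q²Δλ²) = 6796.7 km
Excess = (6796.7 − 6283.8) / 6283.8 = 512.9 / 6283.8 = 8.16% ≈ 8.2%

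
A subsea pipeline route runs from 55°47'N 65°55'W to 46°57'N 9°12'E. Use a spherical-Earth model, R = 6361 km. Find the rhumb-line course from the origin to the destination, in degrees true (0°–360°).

100.7°

Δψ = ln[tan(π/4+φ₂/2)/tan(π/4+φ₁/2)] = -0.2480
Δλ = +1.3110 rad (taken the short way round)
course = atan2(Δλ, Δψ) = 100.71°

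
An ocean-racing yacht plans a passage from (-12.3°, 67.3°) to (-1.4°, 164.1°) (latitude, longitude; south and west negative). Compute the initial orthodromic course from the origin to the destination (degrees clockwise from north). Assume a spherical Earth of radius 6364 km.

θ = atan2( sin Δλ·cos φ₂ ,  cos φ₁ sin φ₂ − sin φ₁ cos φ₂ cos Δλ )
  = atan2(+0.9927, -0.0491) = 92.83°

92.8°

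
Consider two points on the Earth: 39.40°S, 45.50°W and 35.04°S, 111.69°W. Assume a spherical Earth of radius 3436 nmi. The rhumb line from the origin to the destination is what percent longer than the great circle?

2.3%

Great circle: σ = 0.9023 rad → d_gc = Rσ = 3100.1 nmi
Rhumb: Δφ = +0.0761, Δλ = -1.1552, Δψ = +0.0956, q = Δφ/Δψ = 0.7959 → d_rh = R√(Δφ²+q²Δλ²) = 3170.1 nmi
Excess = (3170.1 − 3100.1) / 3100.1 = 70.0 / 3100.1 = 2.26% ≈ 2.3%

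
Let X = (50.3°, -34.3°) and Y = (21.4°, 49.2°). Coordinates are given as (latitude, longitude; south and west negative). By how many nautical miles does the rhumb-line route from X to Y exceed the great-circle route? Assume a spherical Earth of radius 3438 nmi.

155 nmi

Great circle: cos σ = sin φ₁ sin φ₂ + cos φ₁ cos φ₂ cos Δλ,  σ = 1.2153 rad → d_gc = 4178.2 nmi
Rhumb line: Δψ = -0.6364, q = Δφ/Δψ = 0.7926, d_rh = R√(Δφ²+q²Δλ²) = 4333.5 nmi
Excess = 4333.5 − 4178.2 = 155.3 ≈ 155 nmi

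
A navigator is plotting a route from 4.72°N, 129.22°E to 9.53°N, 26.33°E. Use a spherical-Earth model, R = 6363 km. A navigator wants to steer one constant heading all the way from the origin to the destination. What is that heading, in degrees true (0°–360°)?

Δψ = ln[tan(π/4+φ₂/2)/tan(π/4+φ₁/2)] = +0.0846
Δλ = -1.7958 rad (taken the short way round)
course = atan2(Δλ, Δψ) = 272.70°

272.7°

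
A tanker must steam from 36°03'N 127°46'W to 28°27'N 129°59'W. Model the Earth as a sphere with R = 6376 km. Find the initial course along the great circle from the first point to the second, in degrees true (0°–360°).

194.5°

N = sin Δλ·cos φ₂ = -0.0340;  D = cos φ₁ sin φ₂ − sin φ₁ cos φ₂ cos Δλ = -0.1319
initial course = atan2(N, D) = 194.46°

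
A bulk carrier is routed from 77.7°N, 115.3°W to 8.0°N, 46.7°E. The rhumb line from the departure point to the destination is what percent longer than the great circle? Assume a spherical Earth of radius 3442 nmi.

Great circle: σ = 1.6355 rad → d_gc = Rσ = 5629.4 nmi
Rhumb: Δφ = -1.2165, Δλ = +2.8274, Δψ = -2.0878, q = Δφ/Δψ = 0.5827 → d_rh = R√(Δφ²+q²Δλ²) = 7048.8 nmi
Excess = (7048.8 − 5629.4) / 5629.4 = 1419.4 / 5629.4 = 25.21% ≈ 25.2%

25.2%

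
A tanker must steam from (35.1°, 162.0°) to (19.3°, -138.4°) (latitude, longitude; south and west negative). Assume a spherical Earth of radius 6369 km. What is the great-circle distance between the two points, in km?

Haversine: a = sin²(Δφ/2)+cos φ₁ cos φ₂ sin²(Δλ/2) = 0.20960;  σ = 2·atan2(√a,√(1−a))
σ = 54.494° → d = Rσ = 6369·0.95110 = 6058 km

6058 km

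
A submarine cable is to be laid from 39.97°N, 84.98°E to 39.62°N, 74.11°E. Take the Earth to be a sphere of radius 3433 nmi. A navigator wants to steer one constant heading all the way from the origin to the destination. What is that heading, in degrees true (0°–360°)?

267.6°

Δψ = ln[tan(π/4+φ₂/2)/tan(π/4+φ₁/2)] = -0.0080
Δλ = -0.1897 rad (taken the short way round)
course = atan2(Δλ, Δψ) = 267.60°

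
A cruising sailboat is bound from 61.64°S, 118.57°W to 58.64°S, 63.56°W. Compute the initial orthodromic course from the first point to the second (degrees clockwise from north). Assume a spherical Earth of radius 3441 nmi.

θ = atan2( sin Δλ·cos φ₂ ,  cos φ₁ sin φ₂ − sin φ₁ cos φ₂ cos Δλ )
  = atan2(+0.4263, -0.1430) = 108.54°

108.5°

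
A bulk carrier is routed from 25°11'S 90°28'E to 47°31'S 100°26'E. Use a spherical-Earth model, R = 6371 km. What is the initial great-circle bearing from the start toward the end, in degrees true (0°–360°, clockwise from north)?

163.1°

θ = atan2( sin Δλ·cos φ₂ ,  cos φ₁ sin φ₂ − sin φ₁ cos φ₂ cos Δλ )
  = atan2(+0.1169, -0.3843) = 163.08°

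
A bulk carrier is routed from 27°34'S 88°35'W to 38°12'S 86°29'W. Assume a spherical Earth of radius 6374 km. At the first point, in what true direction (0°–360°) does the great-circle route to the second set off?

171.1°

N = sin Δλ·cos φ₂ = +0.0288;  D = cos φ₁ sin φ₂ − sin φ₁ cos φ₂ cos Δλ = -0.1848
initial course = atan2(N, D) = 171.14°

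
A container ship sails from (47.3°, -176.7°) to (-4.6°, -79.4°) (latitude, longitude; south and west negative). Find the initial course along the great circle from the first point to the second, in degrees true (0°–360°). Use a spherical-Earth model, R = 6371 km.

N = sin Δλ·cos φ₂ = +0.9887;  D = cos φ₁ sin φ₂ − sin φ₁ cos φ₂ cos Δλ = +0.0387
initial course = atan2(N, D) = 87.76°

87.8°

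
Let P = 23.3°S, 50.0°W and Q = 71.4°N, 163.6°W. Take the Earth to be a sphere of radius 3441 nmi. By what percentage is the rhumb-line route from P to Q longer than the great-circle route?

Great circle: σ = 2.0854 rad → d_gc = Rσ = 7175.8 nmi
Rhumb: Δφ = +1.6528, Δλ = -1.9827, Δψ = +2.2277, q = Δφ/Δψ = 0.7419 → d_rh = R√(Δφ²+q²Δλ²) = 7613.7 nmi
Excess = (7613.7 − 7175.8) / 7175.8 = 437.9 / 7175.8 = 6.10% ≈ 6.1%

6.1%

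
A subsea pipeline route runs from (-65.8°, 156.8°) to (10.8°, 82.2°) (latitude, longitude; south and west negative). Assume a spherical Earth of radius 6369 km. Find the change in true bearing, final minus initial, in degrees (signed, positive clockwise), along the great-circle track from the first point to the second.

+48.3°

Initial bearing θ₁ = atan2(sin Δλ cos φ₂, cos φ₁ sin φ₂ − sin φ₁ cos φ₂ cos Δλ) = 288.38°
Final bearing θ₂ = (initial bearing from the destination back to the start) + 180° = 336.67°
Δθ = θ₂ − θ₁ = +48.3°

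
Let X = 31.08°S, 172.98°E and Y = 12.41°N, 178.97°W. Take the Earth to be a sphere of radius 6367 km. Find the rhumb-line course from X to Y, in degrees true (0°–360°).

10.1°

Meridional parts: M(φ₁)=-0.5712, M(φ₂)=+0.2183 → ΔM = +0.7895;  Δλ = +0.1405 rad
tan C = Δλ / ΔM = +0.1780 → C = 10.09°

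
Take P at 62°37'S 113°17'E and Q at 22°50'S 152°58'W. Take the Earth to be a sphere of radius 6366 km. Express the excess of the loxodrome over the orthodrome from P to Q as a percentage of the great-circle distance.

6.5%

Great circle: σ = 1.2484 rad → d_gc = Rσ = 7947.3 km
Rhumb: Δφ = +0.6944, Δλ = +1.6362, Δψ = +1.0026, q = Δφ/Δψ = 0.6925 → d_rh = R√(Δφ²+q²Δλ²) = 8460.1 km
Excess = (8460.1 − 7947.3) / 7947.3 = 512.8 / 7947.3 = 6.453% ≈ 6.5%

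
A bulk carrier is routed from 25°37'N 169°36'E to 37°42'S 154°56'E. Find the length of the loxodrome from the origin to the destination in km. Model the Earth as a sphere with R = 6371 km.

Rhumb course C = atan2(Δλ, Δψ) with Δψ = ln[tan(π/4+φ₂/2)/tan(π/4+φ₁/2)] = -1.1741, Δλ = -0.2560 → C = 192.30°
d = R·|Δφ| / |cos C| = 6371·1.10508 / 0.97705 = 7206 km

7206 km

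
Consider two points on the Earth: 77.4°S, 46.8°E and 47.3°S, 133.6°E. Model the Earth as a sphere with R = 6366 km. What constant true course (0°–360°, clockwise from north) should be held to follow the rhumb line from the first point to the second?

Δψ = ln[tan(π/4+φ₂/2)/tan(π/4+φ₁/2)] = +1.2643
Δλ = +1.5149 rad (taken the short way round)
course = atan2(Δλ, Δψ) = 50.15°

50.2°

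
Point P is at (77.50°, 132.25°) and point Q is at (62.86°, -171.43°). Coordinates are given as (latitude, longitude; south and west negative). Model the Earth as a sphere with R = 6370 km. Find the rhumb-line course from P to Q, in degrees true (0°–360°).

Meridional parts: M(φ₁)=+2.2117, M(φ₂)=+1.4214 → ΔM = -0.7902;  Δλ = +0.9830 rad
tan C = Δλ / ΔM = -1.2439 → C = 128.80°

128.8°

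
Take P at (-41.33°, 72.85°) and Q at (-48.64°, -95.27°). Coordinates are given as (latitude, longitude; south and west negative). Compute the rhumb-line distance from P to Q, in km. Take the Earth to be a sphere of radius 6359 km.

Δψ = ln[tan(π/4+φ₂/2)/tan(π/4+φ₁/2)] = -0.1808;  Δφ = -0.1276 rad,  Δλ = -2.9342 rad
q = Δφ/Δψ = 0.7059
d = R·√(Δφ² + q²Δλ²) = 6359·2.07507 = 13195 km

13195 km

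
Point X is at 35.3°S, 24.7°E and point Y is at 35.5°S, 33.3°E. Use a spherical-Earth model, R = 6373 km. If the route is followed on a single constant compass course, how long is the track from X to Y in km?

Δψ = ln[tan(π/4+φ₂/2)/tan(π/4+φ₁/2)] = -0.0043;  Δφ = -0.0035 rad,  Δλ = +0.1501 rad
q = Δφ/Δψ = 0.8151
d = R·√(Δφ² + q²Δλ²) = 6373·0.12240 = 780 km

780 km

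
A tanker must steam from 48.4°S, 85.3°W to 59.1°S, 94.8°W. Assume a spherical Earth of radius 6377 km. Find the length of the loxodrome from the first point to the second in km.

1343 km

Rhumb course C = atan2(Δλ, Δψ) with Δψ = ln[tan(π/4+φ₂/2)/tan(π/4+φ₁/2)] = -0.3180, Δλ = -0.1658 → C = 207.54°
d = R·|Δφ| / |cos C| = 6377·0.18675 / 0.88672 = 1343 km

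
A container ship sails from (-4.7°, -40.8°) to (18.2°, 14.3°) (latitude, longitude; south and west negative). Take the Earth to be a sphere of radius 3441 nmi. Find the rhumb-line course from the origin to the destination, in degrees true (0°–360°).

Δψ = ln[tan(π/4+φ₂/2)/tan(π/4+φ₁/2)] = +0.4053
Δλ = +0.9617 rad (taken the short way round)
course = atan2(Δλ, Δψ) = 67.15°

67.1°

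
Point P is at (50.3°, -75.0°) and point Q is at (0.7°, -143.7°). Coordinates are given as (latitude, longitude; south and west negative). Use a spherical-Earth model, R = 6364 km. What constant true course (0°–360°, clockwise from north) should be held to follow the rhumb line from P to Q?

Δψ = ln[tan(π/4+φ₂/2)/tan(π/4+φ₁/2)] = -1.0066
Δλ = -1.1990 rad (taken the short way round)
course = atan2(Δλ, Δψ) = 229.99°

230.0°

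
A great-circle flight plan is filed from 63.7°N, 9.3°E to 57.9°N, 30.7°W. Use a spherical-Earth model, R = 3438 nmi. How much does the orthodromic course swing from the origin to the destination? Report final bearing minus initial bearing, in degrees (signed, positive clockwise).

-35.3°

At departure: θ₁ = atan2(sin Δλ cos φ₂, cos φ₁ sin φ₂ − sin φ₁ cos φ₂ cos Δλ) = 271.74°
At arrival: θ₂ = atan2(sin Δλ cos φ₁, −cos φ₂ sin φ₁ + sin φ₂ cos φ₁ cos Δλ) = 236.45°
Δθ = θ₂ − θ₁ = -35.3°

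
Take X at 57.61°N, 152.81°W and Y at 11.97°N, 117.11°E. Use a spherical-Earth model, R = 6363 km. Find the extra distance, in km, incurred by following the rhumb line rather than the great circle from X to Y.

395 km

Great circle: cos σ = sin φ₁ sin φ₂ + cos φ₁ cos φ₂ cos Δλ,  σ = 1.3955 rad → d_gc = 8879.6 km
Rhumb line: Δψ = -1.0259, q = Δφ/Δψ = 0.7764, d_rh = R√(Δφ²+q²Δλ²) = 9274.8 km
Excess = 9274.8 − 8879.6 = 395.2 ≈ 395 km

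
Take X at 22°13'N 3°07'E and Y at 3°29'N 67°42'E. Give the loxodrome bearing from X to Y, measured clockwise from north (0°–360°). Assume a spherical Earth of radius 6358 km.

Meridional parts: M(φ₁)=+0.3979, M(φ₂)=+0.0608 → ΔM = -0.3370;  Δλ = +1.1272 rad
tan C = Δλ / ΔM = -3.3446 → C = 106.65°

106.6°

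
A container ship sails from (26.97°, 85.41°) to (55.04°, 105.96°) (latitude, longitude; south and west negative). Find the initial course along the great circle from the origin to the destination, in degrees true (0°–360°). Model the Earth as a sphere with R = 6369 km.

N = sin Δλ·cos φ₂ = +0.2011;  D = cos φ₁ sin φ₂ − sin φ₁ cos φ₂ cos Δλ = +0.4871
initial course = atan2(N, D) = 22.44°

22.4°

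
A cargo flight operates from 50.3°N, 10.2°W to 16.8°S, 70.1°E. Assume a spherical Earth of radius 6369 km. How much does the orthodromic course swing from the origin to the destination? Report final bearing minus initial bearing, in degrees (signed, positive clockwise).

At departure: θ₁ = atan2(sin Δλ cos φ₂, cos φ₁ sin φ₂ − sin φ₁ cos φ₂ cos Δλ) = 108.12°
At arrival: θ₂ = atan2(sin Δλ cos φ₁, −cos φ₂ sin φ₁ + sin φ₂ cos φ₁ cos Δλ) = 140.64°
Δθ = θ₂ − θ₁ = +32.5°

+32.5°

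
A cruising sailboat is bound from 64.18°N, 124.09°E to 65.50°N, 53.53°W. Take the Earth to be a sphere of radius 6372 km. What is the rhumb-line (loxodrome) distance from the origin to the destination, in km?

Δψ = ln[tan(π/4+φ₂/2)/tan(π/4+φ₁/2)] = +0.0542;  Δφ = +0.0230 rad,  Δλ = -3.1001 rad
q = Δφ/Δψ = 0.4251
d = R·√(Δφ² + q²Δλ²) = 6372·1.31789 = 8398 km

8398 km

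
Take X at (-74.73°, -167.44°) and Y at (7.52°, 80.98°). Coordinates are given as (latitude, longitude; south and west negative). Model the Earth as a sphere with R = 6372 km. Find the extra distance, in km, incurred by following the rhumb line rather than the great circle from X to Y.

Great circle: cos σ = sin φ₁ sin φ₂ + cos φ₁ cos φ₂ cos Δλ,  σ = 1.7950 rad → d_gc = 11437.4 km
Rhumb line: Δψ = +2.1412, q = Δφ/Δψ = 0.6704, d_rh = R√(Δφ²+q²Δλ²) = 12364.8 km
Excess = 12364.8 − 11437.4 = 927.4 ≈ 927 km

927 km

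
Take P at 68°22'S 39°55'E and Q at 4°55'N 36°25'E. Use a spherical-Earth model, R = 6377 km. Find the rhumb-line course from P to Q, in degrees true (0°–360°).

358.0°

Δψ = ln[tan(π/4+φ₂/2)/tan(π/4+φ₁/2)] = +1.7411
Δλ = -0.0611 rad (taken the short way round)
course = atan2(Δλ, Δψ) = 357.99°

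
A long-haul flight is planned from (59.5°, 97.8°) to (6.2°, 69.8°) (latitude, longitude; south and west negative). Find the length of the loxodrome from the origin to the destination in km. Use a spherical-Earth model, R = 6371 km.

6406 km

Δψ = ln[tan(π/4+φ₂/2)/tan(π/4+φ₁/2)] = -1.1912;  Δφ = -0.9303 rad,  Δλ = -0.4887 rad
q = Δφ/Δψ = 0.7809
d = R·√(Δφ² + q²Δλ²) = 6371·1.00550 = 6406 km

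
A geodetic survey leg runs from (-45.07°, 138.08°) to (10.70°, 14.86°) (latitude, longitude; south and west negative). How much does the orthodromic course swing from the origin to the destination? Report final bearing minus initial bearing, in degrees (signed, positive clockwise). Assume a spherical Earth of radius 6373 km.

+63.5°

Initial bearing θ₁ = atan2(sin Δλ cos φ₂, cos φ₁ sin φ₂ − sin φ₁ cos φ₂ cos Δλ) = 253.08°
Final bearing θ₂ = (initial bearing from the destination back to the start) + 180° = 316.56°
Δθ = θ₂ − θ₁ = +63.5°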